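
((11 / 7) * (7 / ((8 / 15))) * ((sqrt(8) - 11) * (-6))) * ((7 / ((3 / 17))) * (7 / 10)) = 302379 / 8 - 27489 * sqrt(2) / 4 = 28078.55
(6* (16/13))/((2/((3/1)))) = 144/13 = 11.08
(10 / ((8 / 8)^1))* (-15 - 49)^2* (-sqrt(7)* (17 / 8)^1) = -87040* sqrt(7) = -230286.19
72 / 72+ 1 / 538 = 539 / 538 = 1.00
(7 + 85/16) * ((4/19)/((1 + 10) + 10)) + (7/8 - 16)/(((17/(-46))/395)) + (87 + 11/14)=220499933/13566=16253.87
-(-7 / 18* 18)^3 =343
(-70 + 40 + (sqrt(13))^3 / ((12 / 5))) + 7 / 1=-23 + 65 * sqrt(13) / 12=-3.47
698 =698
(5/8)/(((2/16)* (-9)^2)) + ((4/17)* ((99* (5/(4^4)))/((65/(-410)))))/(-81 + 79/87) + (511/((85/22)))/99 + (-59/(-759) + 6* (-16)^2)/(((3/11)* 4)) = 646993326398467/459021738240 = 1409.50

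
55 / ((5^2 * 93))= 11 / 465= 0.02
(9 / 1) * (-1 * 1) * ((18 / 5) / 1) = -32.40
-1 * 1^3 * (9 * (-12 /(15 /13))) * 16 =7488 /5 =1497.60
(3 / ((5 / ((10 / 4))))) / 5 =3 / 10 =0.30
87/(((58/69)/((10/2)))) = 1035/2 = 517.50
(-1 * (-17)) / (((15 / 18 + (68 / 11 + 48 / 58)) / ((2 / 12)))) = 0.36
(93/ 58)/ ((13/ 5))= 0.62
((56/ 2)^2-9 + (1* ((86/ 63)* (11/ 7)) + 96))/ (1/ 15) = 1925285/ 147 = 13097.18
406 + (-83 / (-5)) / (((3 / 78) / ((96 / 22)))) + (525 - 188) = 144449 / 55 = 2626.35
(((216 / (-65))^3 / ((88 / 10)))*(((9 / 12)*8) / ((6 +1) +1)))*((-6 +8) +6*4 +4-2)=-87.57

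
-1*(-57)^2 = -3249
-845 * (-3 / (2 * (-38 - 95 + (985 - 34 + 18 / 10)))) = 12675 / 8198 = 1.55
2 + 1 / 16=33 / 16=2.06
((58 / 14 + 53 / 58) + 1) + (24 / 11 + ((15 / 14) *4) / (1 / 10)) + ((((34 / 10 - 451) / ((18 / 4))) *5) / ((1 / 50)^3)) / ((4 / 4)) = -62166615.57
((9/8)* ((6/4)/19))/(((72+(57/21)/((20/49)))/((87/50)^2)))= 0.00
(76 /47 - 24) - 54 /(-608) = -22.29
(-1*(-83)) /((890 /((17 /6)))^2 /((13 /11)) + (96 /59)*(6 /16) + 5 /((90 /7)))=331164522 /333123225377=0.00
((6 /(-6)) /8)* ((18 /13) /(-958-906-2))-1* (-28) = 905635 /32344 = 28.00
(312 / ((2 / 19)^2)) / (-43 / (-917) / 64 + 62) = 1652536704 / 3638699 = 454.16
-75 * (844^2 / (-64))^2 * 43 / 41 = -6392335197225 / 656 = -9744413410.40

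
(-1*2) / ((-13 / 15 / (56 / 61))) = 1680 / 793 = 2.12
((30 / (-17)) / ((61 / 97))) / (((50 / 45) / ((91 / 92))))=-238329 / 95404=-2.50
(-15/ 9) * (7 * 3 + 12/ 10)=-37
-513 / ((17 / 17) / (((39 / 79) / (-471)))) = 6669 / 12403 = 0.54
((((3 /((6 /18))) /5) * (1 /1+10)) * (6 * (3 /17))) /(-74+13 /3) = -486 /1615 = -0.30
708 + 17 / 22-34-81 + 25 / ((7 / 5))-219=60465 / 154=392.63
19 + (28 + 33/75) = 1186/25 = 47.44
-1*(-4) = 4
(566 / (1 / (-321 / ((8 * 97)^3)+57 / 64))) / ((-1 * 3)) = -39259511487 / 233644288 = -168.03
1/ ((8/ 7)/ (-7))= -49/ 8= -6.12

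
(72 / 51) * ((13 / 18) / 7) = 52 / 357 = 0.15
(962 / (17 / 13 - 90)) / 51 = -12506 / 58803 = -0.21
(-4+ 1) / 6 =-1 / 2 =-0.50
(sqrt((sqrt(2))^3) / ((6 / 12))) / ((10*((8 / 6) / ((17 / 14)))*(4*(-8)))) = -51*2^(3 / 4) / 8960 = -0.01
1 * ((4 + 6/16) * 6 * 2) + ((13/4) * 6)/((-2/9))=-141/4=-35.25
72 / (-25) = -2.88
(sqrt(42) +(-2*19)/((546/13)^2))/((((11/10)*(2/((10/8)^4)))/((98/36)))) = -59375/912384 +153125*sqrt(42)/50688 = 19.51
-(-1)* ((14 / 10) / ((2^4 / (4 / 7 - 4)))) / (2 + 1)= -1 / 10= -0.10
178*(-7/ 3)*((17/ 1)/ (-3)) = 21182/ 9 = 2353.56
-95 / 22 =-4.32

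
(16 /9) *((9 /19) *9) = 144 /19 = 7.58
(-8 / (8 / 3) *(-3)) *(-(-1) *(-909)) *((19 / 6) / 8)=-51813 / 16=-3238.31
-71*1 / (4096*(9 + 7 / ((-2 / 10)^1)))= 0.00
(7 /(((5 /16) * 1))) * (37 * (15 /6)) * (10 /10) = 2072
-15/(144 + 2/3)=-45/434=-0.10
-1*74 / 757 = -0.10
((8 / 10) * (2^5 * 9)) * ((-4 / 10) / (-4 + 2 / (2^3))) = 3072 / 125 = 24.58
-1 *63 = -63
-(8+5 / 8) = -69 / 8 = -8.62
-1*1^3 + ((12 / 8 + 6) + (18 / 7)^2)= 1285 / 98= 13.11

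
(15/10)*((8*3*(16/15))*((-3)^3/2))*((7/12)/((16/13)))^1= -245.70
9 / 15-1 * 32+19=-62 / 5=-12.40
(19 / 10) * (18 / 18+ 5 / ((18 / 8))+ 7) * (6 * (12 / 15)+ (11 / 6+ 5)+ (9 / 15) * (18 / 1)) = 294101 / 675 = 435.71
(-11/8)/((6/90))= -165/8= -20.62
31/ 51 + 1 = 82/ 51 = 1.61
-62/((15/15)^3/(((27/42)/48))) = -93/112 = -0.83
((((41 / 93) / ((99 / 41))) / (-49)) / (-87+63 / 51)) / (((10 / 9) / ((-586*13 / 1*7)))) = -108849793 / 52203690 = -2.09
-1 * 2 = -2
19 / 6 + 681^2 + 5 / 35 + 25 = 19479151 / 42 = 463789.31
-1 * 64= -64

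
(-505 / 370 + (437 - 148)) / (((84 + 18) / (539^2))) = 2061246495 / 2516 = 819255.36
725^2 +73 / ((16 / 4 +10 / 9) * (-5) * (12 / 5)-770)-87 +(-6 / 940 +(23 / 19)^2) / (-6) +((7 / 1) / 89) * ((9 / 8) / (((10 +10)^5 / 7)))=525537.67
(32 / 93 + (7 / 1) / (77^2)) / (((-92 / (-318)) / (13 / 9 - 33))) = -204684622 / 5435199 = -37.66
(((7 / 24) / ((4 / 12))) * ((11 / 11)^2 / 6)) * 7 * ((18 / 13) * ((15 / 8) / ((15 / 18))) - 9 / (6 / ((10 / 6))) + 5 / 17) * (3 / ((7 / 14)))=5.57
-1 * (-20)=20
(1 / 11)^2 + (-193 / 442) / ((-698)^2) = 215320815 / 26056644328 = 0.01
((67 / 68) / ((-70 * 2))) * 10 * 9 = -603 / 952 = -0.63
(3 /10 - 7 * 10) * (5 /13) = -697 /26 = -26.81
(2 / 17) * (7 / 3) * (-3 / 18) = -7 / 153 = -0.05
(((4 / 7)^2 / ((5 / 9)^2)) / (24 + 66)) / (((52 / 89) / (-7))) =-1602 / 11375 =-0.14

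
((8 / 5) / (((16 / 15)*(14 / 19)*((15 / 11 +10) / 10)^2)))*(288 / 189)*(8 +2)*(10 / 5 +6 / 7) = 588544 / 8575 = 68.63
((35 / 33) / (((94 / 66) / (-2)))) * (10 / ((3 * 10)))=-70 / 141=-0.50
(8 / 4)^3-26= -18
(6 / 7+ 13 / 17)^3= 7189057 / 1685159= 4.27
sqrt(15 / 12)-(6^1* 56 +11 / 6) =-2027 / 6 +sqrt(5) / 2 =-336.72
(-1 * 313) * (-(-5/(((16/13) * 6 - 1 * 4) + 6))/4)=-20345/488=-41.69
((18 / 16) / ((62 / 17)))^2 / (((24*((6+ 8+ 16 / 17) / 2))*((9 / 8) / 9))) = 132651 / 31244032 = 0.00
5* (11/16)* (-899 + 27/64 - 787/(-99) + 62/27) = -84427105/27648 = -3053.64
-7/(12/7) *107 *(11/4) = -57673/48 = -1201.52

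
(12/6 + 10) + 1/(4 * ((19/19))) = 49/4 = 12.25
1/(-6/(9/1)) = -3/2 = -1.50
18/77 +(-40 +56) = 1250/77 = 16.23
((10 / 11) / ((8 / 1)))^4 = 625 / 3748096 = 0.00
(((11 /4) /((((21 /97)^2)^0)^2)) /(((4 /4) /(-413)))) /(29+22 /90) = -29205 /752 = -38.84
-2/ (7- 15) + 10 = 41/ 4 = 10.25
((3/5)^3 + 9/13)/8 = 369/3250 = 0.11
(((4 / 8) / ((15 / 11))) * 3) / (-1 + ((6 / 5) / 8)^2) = -440 / 391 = -1.13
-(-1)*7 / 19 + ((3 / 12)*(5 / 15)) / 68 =5731 / 15504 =0.37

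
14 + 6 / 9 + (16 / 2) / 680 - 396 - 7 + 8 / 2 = -98002 / 255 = -384.32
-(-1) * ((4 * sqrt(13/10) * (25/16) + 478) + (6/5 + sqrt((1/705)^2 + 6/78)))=sqrt(6461494)/9165 + 5 * sqrt(130)/8 + 2396/5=486.60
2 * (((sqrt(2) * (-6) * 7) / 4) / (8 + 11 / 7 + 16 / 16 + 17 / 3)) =-441 * sqrt(2) / 341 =-1.83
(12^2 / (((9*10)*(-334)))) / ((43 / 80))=-64 / 7181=-0.01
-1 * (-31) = 31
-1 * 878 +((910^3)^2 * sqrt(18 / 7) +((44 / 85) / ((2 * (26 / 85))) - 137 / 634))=-7231283 / 8242 +243372536589000000 * sqrt(14)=910616649266142297.16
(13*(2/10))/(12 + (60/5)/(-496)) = 1612/7425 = 0.22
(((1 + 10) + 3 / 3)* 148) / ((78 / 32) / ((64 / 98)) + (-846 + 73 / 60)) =-13639680 / 6459271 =-2.11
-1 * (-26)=26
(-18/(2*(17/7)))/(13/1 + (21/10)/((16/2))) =-0.28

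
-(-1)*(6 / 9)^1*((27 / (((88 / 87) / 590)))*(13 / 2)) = 3002805 / 44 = 68245.57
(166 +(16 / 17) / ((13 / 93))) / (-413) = -38174 / 91273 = -0.42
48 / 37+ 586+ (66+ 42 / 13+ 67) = 348017 / 481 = 723.53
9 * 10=90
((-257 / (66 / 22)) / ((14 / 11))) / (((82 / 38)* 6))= -53713 / 10332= -5.20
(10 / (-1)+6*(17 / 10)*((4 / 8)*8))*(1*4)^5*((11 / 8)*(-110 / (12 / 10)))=-11925760 / 3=-3975253.33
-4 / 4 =-1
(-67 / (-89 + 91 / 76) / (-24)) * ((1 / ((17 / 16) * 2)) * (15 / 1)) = -25460 / 113441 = -0.22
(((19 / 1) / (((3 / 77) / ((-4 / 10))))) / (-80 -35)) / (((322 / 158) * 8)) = 16511 / 158700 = 0.10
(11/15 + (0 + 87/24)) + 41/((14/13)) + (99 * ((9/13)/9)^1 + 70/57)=10638167/207480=51.27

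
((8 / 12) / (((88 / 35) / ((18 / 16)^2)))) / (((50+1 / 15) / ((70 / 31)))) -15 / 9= -162409865 / 98338944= -1.65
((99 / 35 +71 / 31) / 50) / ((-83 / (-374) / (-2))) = -2077196 / 2251375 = -0.92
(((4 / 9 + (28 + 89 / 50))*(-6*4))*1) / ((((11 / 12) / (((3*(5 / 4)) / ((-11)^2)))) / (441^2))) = -31741632972 / 6655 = -4769591.73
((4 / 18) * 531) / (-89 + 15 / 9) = -177 / 131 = -1.35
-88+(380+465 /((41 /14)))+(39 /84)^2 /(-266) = 3854303279 /8550304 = 450.78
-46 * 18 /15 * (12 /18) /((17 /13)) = -2392 /85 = -28.14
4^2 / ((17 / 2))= 1.88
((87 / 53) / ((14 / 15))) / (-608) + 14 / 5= 6309379 / 2255680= 2.80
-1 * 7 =-7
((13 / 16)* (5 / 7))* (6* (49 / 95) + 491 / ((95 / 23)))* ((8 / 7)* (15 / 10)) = 451893 / 3724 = 121.35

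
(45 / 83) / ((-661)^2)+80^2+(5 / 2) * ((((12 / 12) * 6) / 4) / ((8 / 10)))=3716198797145 / 580231088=6404.69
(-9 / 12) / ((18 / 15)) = -5 / 8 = -0.62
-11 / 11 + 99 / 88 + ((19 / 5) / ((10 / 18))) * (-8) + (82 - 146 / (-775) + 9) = 226879 / 6200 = 36.59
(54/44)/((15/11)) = 9/10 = 0.90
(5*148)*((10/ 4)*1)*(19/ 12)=17575/ 6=2929.17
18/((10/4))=36/5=7.20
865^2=748225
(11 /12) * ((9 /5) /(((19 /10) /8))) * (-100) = -694.74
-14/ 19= -0.74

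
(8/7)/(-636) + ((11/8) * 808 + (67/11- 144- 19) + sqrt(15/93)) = sqrt(155)/31 + 11680913/12243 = 954.49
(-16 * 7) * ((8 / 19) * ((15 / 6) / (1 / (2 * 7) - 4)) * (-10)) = -62720 / 209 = -300.10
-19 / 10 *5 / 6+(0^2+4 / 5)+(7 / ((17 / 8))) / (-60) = -0.84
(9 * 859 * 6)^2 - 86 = 2151660910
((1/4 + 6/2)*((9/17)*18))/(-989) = -1053/33626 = -0.03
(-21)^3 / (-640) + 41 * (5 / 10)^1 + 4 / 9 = 35.41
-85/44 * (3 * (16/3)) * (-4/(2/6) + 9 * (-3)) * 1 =13260/11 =1205.45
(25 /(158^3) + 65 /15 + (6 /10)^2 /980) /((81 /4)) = 314092926481 /1467653843250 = 0.21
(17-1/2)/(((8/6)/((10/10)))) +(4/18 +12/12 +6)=1411/72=19.60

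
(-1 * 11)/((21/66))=-242/7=-34.57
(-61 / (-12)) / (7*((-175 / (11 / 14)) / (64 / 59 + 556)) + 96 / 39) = -23892297 / 1584514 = -15.08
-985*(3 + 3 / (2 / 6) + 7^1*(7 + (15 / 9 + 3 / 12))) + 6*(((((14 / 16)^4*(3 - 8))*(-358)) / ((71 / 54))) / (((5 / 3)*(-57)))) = -151987590857 / 2072064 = -73350.82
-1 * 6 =-6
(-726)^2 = 527076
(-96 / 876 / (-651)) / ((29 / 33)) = 88 / 459389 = 0.00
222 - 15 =207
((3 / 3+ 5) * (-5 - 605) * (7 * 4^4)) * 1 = -6558720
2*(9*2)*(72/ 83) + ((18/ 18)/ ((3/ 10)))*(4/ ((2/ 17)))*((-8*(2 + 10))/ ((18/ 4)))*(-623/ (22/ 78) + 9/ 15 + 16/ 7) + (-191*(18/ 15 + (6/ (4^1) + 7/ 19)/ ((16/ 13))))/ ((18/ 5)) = 124343486827499/ 23314368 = 5333341.52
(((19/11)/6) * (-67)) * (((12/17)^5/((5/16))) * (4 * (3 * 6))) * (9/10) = -273683349504/390460675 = -700.92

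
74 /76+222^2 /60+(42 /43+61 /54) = 90936028 /110295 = 824.48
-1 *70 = -70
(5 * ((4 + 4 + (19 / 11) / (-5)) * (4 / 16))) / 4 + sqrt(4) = 773 / 176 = 4.39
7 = 7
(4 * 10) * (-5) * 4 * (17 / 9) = -13600 / 9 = -1511.11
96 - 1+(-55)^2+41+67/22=69609/22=3164.05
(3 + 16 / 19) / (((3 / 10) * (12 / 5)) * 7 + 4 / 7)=12775 / 18658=0.68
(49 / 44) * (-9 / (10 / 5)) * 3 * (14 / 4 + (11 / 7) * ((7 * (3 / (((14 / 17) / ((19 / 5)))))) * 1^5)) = -257607 / 110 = -2341.88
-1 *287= -287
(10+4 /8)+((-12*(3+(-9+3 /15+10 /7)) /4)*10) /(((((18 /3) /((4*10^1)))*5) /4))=9939 /14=709.93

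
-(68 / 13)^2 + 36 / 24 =-8741 / 338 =-25.86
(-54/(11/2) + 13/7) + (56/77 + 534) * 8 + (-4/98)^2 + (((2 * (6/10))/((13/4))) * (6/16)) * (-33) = 665662418/156065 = 4265.29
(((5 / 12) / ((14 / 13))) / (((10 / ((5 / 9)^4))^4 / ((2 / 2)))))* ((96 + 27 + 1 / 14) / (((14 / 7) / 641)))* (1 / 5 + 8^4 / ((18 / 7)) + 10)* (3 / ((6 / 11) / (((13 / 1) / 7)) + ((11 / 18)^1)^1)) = 36160370078037841796875 / 54135940344822002370816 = 0.67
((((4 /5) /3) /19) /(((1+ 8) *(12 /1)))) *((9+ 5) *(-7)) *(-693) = 7546 /855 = 8.83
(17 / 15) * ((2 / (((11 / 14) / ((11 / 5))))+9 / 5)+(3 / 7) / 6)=8891 / 1050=8.47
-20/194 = -10/97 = -0.10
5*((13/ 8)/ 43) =0.19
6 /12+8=8.50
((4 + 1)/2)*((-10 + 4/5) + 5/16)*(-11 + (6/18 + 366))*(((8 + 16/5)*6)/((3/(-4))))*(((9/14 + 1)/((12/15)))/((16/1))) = 2905383/32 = 90793.22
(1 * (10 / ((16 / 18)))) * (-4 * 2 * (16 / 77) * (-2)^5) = 46080 / 77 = 598.44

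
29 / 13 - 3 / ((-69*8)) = 5349 / 2392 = 2.24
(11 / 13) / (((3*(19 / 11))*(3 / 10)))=1210 / 2223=0.54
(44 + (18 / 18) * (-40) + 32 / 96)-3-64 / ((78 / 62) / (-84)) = 166708 / 39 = 4274.56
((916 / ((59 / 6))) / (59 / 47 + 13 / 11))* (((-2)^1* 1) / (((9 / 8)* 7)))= -3788576 / 390285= -9.71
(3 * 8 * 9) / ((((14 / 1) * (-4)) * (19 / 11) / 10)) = -2970 / 133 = -22.33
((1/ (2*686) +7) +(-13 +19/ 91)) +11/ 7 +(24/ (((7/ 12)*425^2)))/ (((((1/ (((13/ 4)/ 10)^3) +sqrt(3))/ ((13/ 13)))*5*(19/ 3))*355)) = -4.22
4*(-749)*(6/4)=-4494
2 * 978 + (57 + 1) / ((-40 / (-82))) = 20749 / 10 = 2074.90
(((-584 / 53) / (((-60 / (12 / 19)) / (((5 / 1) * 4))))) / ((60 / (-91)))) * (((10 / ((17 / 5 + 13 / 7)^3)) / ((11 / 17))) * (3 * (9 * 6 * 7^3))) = -44840989864125 / 2156381744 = -20794.55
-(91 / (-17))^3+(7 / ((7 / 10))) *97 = 5519181 / 4913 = 1123.38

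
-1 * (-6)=6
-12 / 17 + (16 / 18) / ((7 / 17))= 1556 / 1071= 1.45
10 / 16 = 5 / 8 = 0.62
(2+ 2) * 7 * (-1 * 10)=-280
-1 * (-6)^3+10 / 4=437 / 2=218.50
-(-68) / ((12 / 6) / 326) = 11084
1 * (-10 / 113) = -0.09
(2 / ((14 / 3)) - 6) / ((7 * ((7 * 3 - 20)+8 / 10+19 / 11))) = -2145 / 9506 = -0.23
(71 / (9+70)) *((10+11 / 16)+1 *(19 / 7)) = 1349 / 112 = 12.04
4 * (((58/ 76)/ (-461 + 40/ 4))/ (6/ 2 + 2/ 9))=-18/ 8569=-0.00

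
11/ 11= 1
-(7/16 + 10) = -167/16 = -10.44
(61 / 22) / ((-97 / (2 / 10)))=-61 / 10670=-0.01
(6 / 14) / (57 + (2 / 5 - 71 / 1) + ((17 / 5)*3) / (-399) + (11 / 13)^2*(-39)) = -3705 / 359188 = -0.01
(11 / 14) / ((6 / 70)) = 55 / 6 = 9.17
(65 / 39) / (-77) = -5 / 231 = -0.02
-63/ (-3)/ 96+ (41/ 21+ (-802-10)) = -544205/ 672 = -809.83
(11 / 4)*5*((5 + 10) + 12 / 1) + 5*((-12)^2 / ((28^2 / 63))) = 12015 / 28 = 429.11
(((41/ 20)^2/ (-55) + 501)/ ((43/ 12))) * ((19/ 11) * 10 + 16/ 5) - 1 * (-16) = 18717378791/ 6503750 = 2877.94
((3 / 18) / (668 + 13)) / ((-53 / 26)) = -13 / 108279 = -0.00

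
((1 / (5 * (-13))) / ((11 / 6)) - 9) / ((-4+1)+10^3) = -6441 / 712855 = -0.01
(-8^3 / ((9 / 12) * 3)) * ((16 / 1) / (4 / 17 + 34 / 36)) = -1114112 / 361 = -3086.18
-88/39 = -2.26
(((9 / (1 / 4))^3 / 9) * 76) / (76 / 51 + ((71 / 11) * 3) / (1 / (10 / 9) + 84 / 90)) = 1215637632 / 37187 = 32689.85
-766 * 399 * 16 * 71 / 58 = -173600112 / 29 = -5986210.76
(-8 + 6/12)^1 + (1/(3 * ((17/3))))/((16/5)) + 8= 141/272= 0.52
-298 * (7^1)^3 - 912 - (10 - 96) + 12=-103028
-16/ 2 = -8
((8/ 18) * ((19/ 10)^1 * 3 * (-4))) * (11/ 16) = -209/ 30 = -6.97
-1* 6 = -6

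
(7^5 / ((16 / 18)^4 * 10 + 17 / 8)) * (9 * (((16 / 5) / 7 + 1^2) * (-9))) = -520603855128 / 2196085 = -237059.97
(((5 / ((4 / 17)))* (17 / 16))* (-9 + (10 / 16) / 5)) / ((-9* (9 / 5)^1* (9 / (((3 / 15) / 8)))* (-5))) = -20519 / 2985984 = -0.01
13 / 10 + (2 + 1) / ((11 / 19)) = 713 / 110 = 6.48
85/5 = 17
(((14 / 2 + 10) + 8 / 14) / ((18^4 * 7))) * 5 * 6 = 205 / 285768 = 0.00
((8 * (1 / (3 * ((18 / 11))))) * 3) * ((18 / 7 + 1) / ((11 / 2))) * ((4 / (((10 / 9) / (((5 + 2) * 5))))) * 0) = 0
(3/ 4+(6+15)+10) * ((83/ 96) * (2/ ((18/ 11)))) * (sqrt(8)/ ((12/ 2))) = 115951 * sqrt(2)/ 10368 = 15.82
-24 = -24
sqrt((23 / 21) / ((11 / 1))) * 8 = 8 * sqrt(5313) / 231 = 2.52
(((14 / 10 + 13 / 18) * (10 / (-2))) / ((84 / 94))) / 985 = -8977 / 744660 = -0.01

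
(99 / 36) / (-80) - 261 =-83531 / 320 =-261.03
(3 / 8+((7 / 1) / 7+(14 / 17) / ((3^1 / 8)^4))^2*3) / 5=27587142857 / 25281720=1091.19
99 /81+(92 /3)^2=2825 /3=941.67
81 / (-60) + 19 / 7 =1.36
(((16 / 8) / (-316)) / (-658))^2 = 1 / 10808513296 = 0.00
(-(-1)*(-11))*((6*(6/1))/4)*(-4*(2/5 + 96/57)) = 78408/95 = 825.35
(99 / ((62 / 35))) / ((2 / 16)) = 13860 / 31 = 447.10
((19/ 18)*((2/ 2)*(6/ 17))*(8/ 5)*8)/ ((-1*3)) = -1216/ 765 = -1.59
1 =1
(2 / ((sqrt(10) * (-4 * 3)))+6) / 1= 5.95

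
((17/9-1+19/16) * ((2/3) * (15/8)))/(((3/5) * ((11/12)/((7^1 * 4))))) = 52325/396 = 132.13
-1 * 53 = -53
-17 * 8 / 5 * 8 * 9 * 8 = -78336 / 5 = -15667.20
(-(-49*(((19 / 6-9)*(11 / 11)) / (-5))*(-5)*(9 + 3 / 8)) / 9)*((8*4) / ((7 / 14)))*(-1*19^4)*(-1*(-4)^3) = 158933699555.56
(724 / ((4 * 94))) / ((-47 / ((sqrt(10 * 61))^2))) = -55205 / 2209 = -24.99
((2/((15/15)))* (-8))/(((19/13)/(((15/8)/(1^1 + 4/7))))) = -2730/209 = -13.06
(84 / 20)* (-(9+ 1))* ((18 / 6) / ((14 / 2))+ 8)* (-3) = 1062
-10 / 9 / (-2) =5 / 9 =0.56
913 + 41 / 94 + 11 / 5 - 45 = 409199 / 470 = 870.64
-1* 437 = -437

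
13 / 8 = 1.62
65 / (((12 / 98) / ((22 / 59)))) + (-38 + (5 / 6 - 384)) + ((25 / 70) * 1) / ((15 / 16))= -552217 / 2478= -222.85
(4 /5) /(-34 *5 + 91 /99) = -396 /83695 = -0.00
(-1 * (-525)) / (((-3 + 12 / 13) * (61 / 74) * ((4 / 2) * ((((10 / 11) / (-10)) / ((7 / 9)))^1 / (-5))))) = -32407375 / 4941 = -6558.87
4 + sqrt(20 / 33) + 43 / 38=5.91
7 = 7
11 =11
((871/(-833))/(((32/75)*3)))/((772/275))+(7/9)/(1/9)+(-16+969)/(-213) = 9795725791/4383206016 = 2.23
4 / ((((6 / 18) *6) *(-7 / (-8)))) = 16 / 7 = 2.29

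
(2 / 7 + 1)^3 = 729 / 343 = 2.13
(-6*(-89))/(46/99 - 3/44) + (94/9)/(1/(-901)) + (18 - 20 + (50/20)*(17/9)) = -22779871/2826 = -8060.82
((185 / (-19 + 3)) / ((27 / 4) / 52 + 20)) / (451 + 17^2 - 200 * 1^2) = -481 / 452196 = -0.00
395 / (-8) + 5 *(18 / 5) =-251 / 8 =-31.38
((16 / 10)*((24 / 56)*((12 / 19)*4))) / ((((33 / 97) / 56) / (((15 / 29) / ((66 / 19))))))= 148992 / 3509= 42.46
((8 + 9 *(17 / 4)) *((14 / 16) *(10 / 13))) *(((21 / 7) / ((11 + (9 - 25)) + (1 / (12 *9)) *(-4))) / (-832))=524475 / 23535616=0.02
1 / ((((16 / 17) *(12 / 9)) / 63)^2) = 10323369 / 4096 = 2520.35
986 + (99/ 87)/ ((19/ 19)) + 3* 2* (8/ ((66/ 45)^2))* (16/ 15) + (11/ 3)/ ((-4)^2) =170313175/ 168432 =1011.17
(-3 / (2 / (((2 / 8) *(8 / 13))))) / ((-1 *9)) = 0.03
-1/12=-0.08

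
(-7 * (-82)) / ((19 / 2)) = 1148 / 19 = 60.42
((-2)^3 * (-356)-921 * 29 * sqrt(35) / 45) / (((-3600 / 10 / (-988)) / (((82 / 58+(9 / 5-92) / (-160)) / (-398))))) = -336186019 / 8656500+1159652897 * sqrt(35) / 143280000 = 9.05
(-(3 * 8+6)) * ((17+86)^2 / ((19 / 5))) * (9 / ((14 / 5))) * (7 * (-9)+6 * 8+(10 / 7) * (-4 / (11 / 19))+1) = 65810279250 / 10241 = 6426157.53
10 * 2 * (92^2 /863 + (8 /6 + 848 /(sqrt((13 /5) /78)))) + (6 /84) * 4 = 4043338 /18123 + 16960 * sqrt(30) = 93116.85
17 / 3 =5.67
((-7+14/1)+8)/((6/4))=10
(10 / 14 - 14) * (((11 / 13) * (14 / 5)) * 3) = -6138 / 65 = -94.43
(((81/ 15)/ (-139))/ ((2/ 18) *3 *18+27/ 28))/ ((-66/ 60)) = 504/ 99385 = 0.01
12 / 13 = 0.92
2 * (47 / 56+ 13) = 775 / 28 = 27.68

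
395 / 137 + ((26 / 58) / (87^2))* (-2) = 86699333 / 30071637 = 2.88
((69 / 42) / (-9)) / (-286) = 23 / 36036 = 0.00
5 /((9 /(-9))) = -5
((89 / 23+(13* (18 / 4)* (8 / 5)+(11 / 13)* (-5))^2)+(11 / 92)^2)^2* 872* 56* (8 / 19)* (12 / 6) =249208941500824715837728812 / 94911398261875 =2625700875391.38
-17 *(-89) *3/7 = 4539/7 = 648.43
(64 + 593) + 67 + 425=1149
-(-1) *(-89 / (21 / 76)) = -322.10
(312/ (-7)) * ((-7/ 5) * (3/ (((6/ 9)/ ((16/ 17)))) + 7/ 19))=463944/ 1615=287.27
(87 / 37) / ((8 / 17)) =1479 / 296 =5.00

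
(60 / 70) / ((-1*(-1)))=6 / 7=0.86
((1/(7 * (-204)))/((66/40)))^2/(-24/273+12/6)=325/3449971602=0.00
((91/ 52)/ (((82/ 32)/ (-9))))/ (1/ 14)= -3528/ 41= -86.05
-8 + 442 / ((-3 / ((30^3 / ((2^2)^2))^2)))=-839109391 / 2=-419554695.50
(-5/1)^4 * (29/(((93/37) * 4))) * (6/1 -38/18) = 23471875/3348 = 7010.72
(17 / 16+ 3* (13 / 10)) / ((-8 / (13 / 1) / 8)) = -5161 / 80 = -64.51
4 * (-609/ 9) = -812/ 3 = -270.67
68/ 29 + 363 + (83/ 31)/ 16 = 5257527/ 14384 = 365.51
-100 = -100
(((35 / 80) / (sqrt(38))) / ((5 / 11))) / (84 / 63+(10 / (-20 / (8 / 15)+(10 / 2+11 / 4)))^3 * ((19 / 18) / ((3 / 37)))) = 3503445561 * sqrt(38) / 116035960960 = 0.19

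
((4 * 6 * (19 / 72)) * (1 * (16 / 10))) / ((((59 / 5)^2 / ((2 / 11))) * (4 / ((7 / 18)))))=1330 / 1033857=0.00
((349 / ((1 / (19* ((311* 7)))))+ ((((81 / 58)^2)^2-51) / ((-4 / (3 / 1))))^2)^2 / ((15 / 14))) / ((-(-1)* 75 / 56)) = 42877972621933630916689199176245212667074005441 / 295202752184074389302501572608000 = 145249230587108.37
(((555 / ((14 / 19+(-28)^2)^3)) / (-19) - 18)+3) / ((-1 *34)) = 3314613784357 / 7513124547600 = 0.44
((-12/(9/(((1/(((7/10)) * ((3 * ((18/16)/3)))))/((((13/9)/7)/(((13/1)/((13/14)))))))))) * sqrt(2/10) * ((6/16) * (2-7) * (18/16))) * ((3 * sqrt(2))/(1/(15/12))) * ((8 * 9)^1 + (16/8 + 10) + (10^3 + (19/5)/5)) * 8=20501964 * sqrt(10)/13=4987146.37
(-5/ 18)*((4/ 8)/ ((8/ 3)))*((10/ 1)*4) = -25/ 12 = -2.08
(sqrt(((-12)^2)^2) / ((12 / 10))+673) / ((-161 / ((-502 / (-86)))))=-199043 / 6923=-28.75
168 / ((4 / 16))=672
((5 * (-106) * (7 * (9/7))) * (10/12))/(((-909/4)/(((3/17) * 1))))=5300/1717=3.09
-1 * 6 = -6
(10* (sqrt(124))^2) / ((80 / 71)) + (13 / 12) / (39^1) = 39619 / 36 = 1100.53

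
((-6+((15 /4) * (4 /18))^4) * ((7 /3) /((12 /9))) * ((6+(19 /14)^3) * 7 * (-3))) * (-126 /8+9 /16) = -1501044957 /57344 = -26176.15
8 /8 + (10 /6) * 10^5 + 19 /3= 166674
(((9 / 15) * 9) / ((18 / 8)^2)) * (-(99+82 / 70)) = -56096 / 525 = -106.85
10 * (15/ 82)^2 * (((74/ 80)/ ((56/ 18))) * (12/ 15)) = 14985/ 188272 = 0.08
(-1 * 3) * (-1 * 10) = 30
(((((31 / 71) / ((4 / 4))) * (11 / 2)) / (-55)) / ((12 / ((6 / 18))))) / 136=-31 / 3476160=-0.00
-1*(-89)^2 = -7921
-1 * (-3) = 3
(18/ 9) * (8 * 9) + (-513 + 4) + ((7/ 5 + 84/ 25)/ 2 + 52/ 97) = -362.08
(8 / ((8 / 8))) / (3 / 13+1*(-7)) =-13 / 11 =-1.18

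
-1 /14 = -0.07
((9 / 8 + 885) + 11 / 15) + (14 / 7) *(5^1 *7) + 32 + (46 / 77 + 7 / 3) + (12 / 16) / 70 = 916423 / 924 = 991.80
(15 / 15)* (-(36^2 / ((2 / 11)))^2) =-50808384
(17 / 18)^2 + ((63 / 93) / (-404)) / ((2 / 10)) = 448177 / 507222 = 0.88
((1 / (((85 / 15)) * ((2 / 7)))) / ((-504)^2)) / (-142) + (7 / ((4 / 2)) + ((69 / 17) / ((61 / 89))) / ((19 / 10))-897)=-60265593828871 / 67685006592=-890.38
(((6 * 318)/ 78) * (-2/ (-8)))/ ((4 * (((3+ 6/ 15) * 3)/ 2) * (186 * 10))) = 53/ 328848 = 0.00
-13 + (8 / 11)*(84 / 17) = -1759 / 187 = -9.41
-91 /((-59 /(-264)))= -24024 /59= -407.19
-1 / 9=-0.11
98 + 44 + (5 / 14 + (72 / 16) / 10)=19993 / 140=142.81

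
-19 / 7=-2.71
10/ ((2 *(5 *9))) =1/ 9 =0.11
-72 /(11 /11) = -72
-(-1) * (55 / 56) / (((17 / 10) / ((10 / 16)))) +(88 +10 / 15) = 1017053 / 11424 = 89.03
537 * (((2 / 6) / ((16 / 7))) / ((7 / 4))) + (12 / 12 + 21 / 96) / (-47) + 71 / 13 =981229 / 19552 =50.19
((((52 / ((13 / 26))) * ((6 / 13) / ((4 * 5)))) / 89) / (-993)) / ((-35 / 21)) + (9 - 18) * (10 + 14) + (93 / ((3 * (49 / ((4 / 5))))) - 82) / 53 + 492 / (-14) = -483283112356 / 1912625575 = -252.68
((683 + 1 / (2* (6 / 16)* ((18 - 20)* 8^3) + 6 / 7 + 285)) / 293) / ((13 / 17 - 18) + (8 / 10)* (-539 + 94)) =-39187006 / 6274411875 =-0.01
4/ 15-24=-356/ 15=-23.73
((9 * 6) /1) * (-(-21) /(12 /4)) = 378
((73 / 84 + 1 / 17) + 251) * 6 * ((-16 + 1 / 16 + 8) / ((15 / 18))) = -14397.68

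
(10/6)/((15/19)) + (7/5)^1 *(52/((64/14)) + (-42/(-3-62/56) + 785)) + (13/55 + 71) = 547659029/455400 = 1202.59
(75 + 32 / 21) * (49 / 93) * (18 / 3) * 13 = 292474 / 93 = 3144.88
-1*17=-17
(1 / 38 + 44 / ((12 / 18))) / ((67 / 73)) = 71.94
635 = 635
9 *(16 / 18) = 8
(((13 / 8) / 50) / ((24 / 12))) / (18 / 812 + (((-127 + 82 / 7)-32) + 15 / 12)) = -2639 / 23712600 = -0.00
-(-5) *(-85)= -425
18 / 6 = 3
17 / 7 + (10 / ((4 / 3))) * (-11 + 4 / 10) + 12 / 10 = -5311 / 70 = -75.87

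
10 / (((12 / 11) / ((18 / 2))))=165 / 2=82.50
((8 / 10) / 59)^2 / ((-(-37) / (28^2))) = 12544 / 3219925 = 0.00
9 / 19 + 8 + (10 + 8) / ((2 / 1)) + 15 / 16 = 5597 / 304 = 18.41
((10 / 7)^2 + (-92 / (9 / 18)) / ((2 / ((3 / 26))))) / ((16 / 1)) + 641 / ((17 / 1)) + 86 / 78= 9946879 / 259896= 38.27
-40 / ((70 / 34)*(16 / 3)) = -51 / 14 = -3.64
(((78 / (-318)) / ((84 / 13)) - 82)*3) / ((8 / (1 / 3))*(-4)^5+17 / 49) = 2556631 / 255291884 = 0.01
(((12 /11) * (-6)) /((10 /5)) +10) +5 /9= 721 /99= 7.28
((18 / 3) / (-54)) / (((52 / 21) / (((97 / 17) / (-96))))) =679 / 254592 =0.00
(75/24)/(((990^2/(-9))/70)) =-35/17424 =-0.00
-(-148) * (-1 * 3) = -444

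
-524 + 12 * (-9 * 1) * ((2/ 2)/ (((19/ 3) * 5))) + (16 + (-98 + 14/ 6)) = -173017/ 285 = -607.08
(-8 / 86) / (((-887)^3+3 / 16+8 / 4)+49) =64 / 480130467647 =0.00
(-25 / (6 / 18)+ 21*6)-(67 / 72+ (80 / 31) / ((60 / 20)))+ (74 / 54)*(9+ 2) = 430441 / 6696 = 64.28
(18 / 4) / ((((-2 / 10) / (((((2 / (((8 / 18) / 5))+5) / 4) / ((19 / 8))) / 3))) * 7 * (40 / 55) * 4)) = -9075 / 8512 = -1.07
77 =77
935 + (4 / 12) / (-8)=22439 / 24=934.96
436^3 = 82881856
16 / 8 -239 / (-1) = 241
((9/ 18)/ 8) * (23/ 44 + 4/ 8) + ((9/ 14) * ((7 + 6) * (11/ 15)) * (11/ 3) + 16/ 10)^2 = 19990349/ 34496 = 579.50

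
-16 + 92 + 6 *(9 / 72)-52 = 99 / 4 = 24.75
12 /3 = 4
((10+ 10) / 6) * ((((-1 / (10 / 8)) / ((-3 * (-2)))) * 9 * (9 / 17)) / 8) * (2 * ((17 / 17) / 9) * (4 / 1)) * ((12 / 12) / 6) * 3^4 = -54 / 17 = -3.18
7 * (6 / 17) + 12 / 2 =144 / 17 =8.47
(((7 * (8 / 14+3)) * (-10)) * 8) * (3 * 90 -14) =-512000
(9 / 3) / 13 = 3 / 13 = 0.23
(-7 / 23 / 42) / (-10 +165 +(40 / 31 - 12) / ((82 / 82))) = -31 / 617274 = -0.00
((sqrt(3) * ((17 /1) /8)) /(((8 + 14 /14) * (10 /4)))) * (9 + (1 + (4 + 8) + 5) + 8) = 119 * sqrt(3) /36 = 5.73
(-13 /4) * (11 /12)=-143 /48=-2.98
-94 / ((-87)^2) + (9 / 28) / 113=-229295 / 23948316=-0.01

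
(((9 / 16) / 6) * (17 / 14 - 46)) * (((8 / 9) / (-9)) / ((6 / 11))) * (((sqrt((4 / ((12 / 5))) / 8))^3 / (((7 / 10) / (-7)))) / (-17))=57475 * sqrt(30) / 7402752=0.04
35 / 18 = 1.94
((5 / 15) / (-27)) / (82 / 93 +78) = -31 / 198072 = -0.00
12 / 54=0.22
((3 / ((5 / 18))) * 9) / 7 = 486 / 35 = 13.89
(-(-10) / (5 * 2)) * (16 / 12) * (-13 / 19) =-52 / 57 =-0.91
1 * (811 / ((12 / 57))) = 3852.25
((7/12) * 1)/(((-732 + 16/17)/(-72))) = 357/6214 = 0.06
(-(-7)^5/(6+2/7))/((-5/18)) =-9625.83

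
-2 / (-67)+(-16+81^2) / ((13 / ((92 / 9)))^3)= 341469571546 / 107308071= 3182.14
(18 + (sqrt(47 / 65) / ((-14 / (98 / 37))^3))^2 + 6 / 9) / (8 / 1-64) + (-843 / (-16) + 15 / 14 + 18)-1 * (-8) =4450650110826877 / 56035464772560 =79.43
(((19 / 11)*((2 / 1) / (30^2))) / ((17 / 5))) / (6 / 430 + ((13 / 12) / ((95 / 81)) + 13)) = 31046 / 383288103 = 0.00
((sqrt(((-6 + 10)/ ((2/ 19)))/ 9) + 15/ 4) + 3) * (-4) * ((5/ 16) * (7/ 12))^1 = -315/ 64 -35 * sqrt(38)/ 144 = -6.42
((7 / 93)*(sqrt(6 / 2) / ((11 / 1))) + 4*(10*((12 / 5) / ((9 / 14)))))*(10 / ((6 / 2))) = 70*sqrt(3) / 3069 + 4480 / 9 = 497.82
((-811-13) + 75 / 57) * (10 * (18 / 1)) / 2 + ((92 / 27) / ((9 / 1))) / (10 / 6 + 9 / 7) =-3532443572 / 47709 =-74041.45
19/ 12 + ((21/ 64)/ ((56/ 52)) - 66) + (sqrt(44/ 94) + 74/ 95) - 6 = -2529269/ 36480 + sqrt(1034)/ 47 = -68.65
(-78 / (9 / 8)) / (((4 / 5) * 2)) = -130 / 3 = -43.33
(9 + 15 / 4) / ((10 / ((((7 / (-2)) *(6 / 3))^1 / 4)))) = -357 / 160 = -2.23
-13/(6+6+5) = -13/17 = -0.76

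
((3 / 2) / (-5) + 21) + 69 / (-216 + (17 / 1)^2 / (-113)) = 5034309 / 246970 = 20.38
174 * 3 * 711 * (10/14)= 1855710/7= 265101.43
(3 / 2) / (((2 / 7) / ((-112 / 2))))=-294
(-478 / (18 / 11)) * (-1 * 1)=2629 / 9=292.11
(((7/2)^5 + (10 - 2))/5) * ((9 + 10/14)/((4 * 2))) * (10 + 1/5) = 14793621/11200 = 1320.86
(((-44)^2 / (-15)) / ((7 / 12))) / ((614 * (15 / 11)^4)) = -56689952 / 543965625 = -0.10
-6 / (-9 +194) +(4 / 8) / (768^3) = -5435817799 / 167604387840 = -0.03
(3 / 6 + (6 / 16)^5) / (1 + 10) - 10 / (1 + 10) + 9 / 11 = -16141 / 360448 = -0.04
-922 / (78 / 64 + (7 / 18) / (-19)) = -769.43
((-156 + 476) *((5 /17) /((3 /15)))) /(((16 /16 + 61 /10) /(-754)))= -60320000 /1207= -49975.14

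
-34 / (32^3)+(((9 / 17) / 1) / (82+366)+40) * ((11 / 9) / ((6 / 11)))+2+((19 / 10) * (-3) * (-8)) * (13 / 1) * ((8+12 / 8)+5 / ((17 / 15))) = 2194774587311 / 263208960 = 8338.53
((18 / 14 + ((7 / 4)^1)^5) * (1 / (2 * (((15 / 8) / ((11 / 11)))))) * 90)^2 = 144852554025 / 802816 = 180430.58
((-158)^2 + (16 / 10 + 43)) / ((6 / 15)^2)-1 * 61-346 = 623587 / 4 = 155896.75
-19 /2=-9.50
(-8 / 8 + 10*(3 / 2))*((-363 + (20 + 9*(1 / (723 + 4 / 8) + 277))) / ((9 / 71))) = 237456.93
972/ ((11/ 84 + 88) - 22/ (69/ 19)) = 625968/ 52855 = 11.84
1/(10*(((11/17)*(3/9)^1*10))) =51/1100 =0.05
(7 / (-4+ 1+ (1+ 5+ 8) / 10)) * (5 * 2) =-175 / 4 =-43.75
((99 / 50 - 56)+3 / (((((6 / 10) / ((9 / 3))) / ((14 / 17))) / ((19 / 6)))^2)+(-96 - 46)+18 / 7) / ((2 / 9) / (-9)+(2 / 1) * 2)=2594073087 / 32570300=79.65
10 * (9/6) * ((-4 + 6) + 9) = 165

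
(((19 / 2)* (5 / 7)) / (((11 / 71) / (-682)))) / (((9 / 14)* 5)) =-9293.11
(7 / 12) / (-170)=-7 / 2040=-0.00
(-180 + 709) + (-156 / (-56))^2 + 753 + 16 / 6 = 759947 / 588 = 1292.43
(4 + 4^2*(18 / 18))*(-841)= -16820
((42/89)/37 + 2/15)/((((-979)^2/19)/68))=847552/4303835745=0.00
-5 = -5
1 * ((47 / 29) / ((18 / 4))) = 94 / 261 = 0.36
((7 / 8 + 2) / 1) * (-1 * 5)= -115 / 8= -14.38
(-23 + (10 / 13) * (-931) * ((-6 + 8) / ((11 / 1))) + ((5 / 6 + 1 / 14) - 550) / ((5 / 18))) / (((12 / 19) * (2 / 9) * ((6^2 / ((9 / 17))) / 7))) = -607643541 / 388960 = -1562.23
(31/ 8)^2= 15.02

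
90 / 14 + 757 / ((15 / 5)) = 5434 / 21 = 258.76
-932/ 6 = -466/ 3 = -155.33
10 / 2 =5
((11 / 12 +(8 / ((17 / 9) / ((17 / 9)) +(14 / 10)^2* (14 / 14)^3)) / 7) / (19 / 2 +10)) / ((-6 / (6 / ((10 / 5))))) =-4049 / 121212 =-0.03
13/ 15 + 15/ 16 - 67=-15647/ 240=-65.20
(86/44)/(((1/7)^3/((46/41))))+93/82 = 679477/902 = 753.30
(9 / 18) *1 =1 / 2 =0.50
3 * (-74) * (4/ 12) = -74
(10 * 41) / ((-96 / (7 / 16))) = -1.87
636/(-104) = -159/26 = -6.12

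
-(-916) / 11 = 83.27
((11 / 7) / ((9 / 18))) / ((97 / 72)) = 1584 / 679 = 2.33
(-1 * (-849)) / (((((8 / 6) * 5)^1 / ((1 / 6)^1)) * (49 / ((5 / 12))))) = 283 / 1568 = 0.18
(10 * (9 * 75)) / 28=241.07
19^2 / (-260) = -361 / 260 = -1.39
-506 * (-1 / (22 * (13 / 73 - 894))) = -1679 / 65249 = -0.03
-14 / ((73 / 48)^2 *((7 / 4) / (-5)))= 92160 / 5329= 17.29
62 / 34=31 / 17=1.82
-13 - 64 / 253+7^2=9044 / 253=35.75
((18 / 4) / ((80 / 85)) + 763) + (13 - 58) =23129 / 32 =722.78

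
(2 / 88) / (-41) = -1 / 1804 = -0.00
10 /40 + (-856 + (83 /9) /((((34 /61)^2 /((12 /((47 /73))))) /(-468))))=-14114910945 /54332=-259790.01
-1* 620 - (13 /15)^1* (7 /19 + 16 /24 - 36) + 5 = -499916 /855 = -584.70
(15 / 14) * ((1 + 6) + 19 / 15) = 62 / 7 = 8.86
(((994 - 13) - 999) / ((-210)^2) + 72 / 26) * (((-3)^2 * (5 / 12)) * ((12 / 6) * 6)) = 793683 / 6370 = 124.60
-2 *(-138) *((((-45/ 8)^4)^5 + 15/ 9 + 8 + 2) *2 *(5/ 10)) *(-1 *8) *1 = -80001727740758687889275350357518805/ 36028797018963968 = -2220494003689585046.63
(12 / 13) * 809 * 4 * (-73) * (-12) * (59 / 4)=501748272 / 13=38596020.92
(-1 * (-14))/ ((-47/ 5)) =-70/ 47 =-1.49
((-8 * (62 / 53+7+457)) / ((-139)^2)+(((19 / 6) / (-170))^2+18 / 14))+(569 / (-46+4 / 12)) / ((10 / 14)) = -16705183208287733 / 1021702417066800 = -16.35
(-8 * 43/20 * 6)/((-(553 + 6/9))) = 1548/8305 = 0.19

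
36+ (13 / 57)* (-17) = 1831 / 57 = 32.12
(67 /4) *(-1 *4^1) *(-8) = 536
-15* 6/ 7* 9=-115.71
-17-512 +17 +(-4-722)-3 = -1241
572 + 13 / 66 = 37765 / 66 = 572.20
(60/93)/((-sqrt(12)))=-10*sqrt(3)/93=-0.19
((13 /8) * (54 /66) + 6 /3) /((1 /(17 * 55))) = 24905 /8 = 3113.12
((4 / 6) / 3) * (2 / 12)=1 / 27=0.04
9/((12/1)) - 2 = -5/4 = -1.25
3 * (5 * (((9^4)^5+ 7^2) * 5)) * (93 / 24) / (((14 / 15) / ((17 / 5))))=720797590903837669194375 / 56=12871385551854244092756.70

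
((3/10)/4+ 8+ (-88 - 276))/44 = -14237/1760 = -8.09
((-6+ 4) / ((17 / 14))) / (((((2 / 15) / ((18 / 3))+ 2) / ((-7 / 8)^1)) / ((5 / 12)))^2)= -39375 / 735488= -0.05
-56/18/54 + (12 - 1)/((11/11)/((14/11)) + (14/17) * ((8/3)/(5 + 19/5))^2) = 689668084/54248049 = 12.71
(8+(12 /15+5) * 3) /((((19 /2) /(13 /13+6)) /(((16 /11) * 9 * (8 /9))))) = 227584 /1045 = 217.78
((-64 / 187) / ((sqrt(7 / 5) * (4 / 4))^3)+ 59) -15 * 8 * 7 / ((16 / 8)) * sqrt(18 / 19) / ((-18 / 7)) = -320 * sqrt(35) / 9163+ 59+ 490 * sqrt(38) / 19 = 217.77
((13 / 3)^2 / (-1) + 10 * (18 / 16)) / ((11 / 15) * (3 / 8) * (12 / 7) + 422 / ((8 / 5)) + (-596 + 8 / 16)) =9485 / 417411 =0.02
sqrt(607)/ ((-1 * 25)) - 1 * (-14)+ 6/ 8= 59/ 4 - sqrt(607)/ 25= 13.76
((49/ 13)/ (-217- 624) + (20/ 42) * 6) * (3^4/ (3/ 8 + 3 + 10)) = 17.28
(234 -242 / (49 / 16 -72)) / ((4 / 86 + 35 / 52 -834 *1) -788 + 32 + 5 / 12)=-878660796 / 5877941047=-0.15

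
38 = 38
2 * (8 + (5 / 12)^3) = 13949 / 864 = 16.14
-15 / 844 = -0.02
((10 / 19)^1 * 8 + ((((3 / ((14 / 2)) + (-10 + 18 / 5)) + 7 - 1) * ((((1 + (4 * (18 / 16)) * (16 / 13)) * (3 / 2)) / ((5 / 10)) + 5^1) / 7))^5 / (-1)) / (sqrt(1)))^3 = 590688176775542574862883742670114651161073291264 / 7913202652330328452591428663731493936811032487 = 74.65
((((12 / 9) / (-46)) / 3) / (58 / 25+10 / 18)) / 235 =-10 / 699407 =-0.00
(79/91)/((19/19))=79/91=0.87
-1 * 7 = -7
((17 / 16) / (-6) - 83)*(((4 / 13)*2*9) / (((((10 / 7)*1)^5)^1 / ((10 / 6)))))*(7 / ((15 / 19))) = -3569823607 / 3120000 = -1144.17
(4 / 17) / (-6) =-2 / 51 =-0.04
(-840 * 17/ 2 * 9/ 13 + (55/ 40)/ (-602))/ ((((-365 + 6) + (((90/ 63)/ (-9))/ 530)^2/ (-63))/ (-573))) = -17793335583597807891/ 2255275628131552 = -7889.65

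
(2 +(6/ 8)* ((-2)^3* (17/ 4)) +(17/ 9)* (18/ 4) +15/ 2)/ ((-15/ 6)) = 3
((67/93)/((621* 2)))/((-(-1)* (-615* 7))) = -67/497253330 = -0.00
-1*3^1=-3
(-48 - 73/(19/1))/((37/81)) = -79785/703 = -113.49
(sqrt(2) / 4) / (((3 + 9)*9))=sqrt(2) / 432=0.00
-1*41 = -41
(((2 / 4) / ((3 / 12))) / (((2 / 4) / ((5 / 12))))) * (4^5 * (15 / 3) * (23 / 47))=588800 / 141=4175.89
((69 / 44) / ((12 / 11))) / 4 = 23 / 64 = 0.36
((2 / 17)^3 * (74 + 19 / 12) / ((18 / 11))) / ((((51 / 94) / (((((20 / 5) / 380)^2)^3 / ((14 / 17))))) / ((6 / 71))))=0.00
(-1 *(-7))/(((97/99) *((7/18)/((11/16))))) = 9801/776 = 12.63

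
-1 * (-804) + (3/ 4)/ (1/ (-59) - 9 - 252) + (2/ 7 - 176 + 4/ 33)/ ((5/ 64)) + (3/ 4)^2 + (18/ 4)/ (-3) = -266949461/ 184800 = -1444.53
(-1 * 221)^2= 48841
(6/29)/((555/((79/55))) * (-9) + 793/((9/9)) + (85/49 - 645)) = -11613/186787579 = -0.00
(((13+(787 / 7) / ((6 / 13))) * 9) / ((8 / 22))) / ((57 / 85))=10076495 / 1064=9470.39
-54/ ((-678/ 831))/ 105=2493/ 3955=0.63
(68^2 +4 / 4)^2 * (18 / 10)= 38503125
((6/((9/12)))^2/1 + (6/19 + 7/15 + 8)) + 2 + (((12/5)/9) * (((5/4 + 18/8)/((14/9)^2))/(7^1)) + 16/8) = 2146073/27930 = 76.84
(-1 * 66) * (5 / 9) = -110 / 3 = -36.67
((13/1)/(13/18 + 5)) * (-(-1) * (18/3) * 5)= 7020/103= 68.16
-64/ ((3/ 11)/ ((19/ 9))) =-13376/ 27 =-495.41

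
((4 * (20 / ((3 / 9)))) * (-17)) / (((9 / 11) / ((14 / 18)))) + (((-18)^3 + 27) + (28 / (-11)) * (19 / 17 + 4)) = -48957857 / 5049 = -9696.55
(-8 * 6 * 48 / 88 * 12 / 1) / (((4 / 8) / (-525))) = 3628800 / 11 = 329890.91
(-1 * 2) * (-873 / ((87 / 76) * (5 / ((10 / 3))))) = 29488 / 29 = 1016.83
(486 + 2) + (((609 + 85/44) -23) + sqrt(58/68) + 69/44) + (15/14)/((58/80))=sqrt(986)/34 + 438065/406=1079.90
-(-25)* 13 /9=36.11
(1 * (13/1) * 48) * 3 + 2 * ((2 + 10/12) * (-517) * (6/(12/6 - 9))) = 30682/7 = 4383.14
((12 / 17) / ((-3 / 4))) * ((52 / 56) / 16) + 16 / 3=3769 / 714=5.28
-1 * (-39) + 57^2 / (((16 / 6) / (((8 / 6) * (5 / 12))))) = 5727 / 8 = 715.88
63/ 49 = 9/ 7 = 1.29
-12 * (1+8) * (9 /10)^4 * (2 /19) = -177147 /23750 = -7.46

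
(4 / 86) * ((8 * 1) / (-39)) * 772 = -12352 / 1677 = -7.37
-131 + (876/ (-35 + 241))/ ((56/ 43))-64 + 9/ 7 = -78465/ 412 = -190.45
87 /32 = 2.72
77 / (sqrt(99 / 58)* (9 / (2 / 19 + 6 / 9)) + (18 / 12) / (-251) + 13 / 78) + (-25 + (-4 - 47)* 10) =-718482064848943 / 1342823268361 + 268769070108* sqrt(638) / 1342823268361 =-530.00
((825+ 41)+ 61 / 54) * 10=234125 / 27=8671.30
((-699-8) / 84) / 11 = -0.77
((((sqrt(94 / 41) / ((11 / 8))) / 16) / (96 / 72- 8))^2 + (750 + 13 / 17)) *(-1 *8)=-50653801591 / 8433700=-6006.12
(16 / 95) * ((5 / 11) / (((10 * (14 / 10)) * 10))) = 4 / 7315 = 0.00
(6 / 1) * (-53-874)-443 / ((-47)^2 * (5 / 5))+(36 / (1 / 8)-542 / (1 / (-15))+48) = 6414493 / 2209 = 2903.80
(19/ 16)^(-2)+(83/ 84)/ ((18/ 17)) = 896443/ 545832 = 1.64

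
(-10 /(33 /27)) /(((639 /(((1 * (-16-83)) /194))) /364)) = 16380 /6887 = 2.38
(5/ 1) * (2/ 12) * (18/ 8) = 15/ 8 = 1.88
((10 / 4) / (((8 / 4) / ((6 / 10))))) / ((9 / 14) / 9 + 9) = 21 / 254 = 0.08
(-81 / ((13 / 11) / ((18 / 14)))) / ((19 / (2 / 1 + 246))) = -1988712 / 1729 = -1150.21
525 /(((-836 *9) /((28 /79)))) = -1225 /49533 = -0.02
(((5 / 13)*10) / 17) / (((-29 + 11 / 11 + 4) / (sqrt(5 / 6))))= -25*sqrt(30) / 15912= -0.01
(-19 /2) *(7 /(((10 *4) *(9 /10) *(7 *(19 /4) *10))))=-1 /180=-0.01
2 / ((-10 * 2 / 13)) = -13 / 10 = -1.30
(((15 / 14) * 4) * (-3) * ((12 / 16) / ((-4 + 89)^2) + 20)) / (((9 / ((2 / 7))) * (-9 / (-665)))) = -10982057 / 18207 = -603.18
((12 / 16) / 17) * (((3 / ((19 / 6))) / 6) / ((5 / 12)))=27 / 1615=0.02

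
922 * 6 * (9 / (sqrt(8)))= 12447 * sqrt(2)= 17602.72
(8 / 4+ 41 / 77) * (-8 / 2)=-780 / 77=-10.13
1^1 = 1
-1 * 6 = -6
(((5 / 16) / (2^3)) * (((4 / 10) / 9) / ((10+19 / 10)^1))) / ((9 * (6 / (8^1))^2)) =0.00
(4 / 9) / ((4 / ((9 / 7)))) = 1 / 7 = 0.14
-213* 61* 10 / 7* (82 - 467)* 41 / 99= 8878550 / 3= 2959516.67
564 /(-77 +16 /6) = -1692 /223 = -7.59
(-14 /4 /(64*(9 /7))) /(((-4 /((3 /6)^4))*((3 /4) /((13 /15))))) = 637 /829440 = 0.00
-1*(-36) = 36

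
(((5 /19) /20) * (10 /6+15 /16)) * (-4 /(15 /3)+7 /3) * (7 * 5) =20125 /10944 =1.84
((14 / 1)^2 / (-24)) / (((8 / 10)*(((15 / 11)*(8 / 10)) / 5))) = -13475 / 288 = -46.79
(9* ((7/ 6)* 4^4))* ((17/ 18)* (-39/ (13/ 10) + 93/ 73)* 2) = -10647168/ 73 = -145851.62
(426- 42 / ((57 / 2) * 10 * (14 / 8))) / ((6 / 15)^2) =101155 / 38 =2661.97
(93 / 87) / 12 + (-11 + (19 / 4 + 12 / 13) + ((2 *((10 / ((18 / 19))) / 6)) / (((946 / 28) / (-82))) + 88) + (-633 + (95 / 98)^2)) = -25794453929537 / 46240061868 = -557.84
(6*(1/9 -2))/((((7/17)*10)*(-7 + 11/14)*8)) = 289/5220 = 0.06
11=11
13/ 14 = 0.93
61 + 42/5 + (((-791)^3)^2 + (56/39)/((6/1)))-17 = 143289631919477331779/585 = 244939541742696293.64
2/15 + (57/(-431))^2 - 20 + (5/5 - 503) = -1454088373/2786415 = -521.85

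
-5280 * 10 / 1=-52800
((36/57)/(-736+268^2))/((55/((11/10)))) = 1/5627800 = 0.00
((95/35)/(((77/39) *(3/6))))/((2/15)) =11115/539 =20.62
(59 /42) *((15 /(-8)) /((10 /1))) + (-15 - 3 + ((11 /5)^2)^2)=722709 /140000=5.16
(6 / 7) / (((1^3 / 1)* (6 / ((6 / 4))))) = 3 / 14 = 0.21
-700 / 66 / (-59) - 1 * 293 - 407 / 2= -1932671 / 3894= -496.32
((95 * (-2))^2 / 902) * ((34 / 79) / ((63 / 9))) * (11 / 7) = 3.87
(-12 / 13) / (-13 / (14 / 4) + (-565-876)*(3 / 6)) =168 / 131807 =0.00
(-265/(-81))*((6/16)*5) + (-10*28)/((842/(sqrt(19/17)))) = 1325/216-140*sqrt(323)/7157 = 5.78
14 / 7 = 2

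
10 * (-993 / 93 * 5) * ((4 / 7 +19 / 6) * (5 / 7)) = -6495875 / 4557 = -1425.47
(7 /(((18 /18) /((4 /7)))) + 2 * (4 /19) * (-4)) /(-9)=-0.26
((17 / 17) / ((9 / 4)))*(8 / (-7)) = -32 / 63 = -0.51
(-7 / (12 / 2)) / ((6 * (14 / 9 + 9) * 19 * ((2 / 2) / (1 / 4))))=-7 / 28880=-0.00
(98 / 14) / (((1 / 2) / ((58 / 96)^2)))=5887 / 1152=5.11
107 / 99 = 1.08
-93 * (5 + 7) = -1116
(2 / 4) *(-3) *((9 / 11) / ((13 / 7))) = -189 / 286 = -0.66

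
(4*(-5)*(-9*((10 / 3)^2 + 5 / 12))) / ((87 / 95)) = 197125 / 87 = 2265.80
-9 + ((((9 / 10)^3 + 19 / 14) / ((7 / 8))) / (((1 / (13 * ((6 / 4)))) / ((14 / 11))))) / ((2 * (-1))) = -742767 / 19250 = -38.59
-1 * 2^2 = -4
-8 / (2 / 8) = -32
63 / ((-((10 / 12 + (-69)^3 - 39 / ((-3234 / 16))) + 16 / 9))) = 0.00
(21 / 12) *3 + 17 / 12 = 20 / 3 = 6.67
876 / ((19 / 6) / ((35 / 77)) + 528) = 26280 / 16049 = 1.64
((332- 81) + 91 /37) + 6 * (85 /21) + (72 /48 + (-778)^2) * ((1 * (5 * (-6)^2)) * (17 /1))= 479713042106 /259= 1852173907.75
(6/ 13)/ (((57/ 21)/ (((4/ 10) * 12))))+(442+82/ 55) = 6035912/ 13585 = 444.31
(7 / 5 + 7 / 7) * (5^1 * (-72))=-864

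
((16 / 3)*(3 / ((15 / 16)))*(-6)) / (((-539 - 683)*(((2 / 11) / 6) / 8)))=67584 / 3055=22.12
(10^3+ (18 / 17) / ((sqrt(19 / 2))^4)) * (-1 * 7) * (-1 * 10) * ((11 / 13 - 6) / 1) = -28782867680 / 79781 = -360773.46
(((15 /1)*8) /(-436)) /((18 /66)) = -110 /109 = -1.01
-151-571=-722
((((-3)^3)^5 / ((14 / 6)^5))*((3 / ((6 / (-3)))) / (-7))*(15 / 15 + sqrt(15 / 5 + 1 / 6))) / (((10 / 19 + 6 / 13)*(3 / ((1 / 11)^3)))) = -287078582349*sqrt(114) / 152832639344 -861235747047 / 76416319672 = -31.33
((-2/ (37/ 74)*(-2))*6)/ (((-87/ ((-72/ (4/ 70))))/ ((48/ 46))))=725.40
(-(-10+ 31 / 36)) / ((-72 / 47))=-15463 / 2592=-5.97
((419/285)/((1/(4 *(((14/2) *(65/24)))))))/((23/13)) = 495677/7866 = 63.02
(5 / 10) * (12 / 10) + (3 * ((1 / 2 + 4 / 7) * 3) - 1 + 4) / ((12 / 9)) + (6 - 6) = 2823 / 280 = 10.08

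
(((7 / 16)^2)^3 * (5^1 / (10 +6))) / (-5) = -117649 / 268435456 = -0.00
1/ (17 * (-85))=-1/ 1445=-0.00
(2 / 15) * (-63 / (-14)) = 3 / 5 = 0.60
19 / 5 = 3.80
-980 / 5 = -196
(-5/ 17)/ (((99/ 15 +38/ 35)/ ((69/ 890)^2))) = -33327/ 144890932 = -0.00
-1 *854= -854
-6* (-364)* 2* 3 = 13104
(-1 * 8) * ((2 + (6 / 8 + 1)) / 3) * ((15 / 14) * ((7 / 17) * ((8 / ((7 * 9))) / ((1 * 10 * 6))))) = -10 / 1071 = -0.01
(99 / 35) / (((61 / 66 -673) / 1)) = -6534 / 1552495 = -0.00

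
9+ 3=12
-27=-27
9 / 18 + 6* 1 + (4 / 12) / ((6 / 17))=67 / 9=7.44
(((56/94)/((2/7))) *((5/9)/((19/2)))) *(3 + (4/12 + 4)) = 21560/24111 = 0.89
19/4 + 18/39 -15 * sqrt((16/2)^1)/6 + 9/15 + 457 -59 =104991/260 -5 * sqrt(2) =396.74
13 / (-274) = -13 / 274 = -0.05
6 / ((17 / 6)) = 36 / 17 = 2.12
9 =9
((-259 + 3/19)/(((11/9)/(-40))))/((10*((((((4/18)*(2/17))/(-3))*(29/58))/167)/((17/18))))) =-6408650718/209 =-30663400.56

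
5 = 5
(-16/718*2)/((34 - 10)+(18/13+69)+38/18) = -936/2026555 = -0.00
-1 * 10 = -10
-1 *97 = -97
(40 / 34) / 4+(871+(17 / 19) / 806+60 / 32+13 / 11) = 10015590769 / 11454872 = 874.35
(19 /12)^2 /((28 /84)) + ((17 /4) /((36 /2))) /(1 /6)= 143 /16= 8.94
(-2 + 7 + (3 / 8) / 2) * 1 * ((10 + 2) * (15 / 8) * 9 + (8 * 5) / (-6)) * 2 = 97525 / 48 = 2031.77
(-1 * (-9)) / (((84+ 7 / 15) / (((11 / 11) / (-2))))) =-0.05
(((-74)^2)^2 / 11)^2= 899194740203776 / 121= 7431361489287.40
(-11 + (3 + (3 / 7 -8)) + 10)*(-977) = 38103 / 7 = 5443.29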